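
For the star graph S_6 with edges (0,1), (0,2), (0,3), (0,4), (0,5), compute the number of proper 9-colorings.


P(tree, k) = k * (k-1)^(5) for any tree on 6 vertices.
P(9) = 9 * 8^5 = 9 * 32768 = 294912.

294912


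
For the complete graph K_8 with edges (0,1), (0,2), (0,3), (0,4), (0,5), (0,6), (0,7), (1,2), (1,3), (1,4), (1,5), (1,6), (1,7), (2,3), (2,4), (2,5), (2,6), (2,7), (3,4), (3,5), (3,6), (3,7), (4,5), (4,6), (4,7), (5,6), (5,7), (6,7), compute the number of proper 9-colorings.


P(K_8, k) = k(k-1)(k-2)...(k-7).
P(9) = (9) * (8) * (7) * (6) * (5) * (4) * (3) * (2) = 362880.

362880


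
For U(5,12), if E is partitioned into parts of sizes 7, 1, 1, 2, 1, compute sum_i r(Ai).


r(Ai) = min(|Ai|, 5) for each part.
Sum = min(7,5) + min(1,5) + min(1,5) + min(2,5) + min(1,5)
    = 5 + 1 + 1 + 2 + 1
    = 10.

10


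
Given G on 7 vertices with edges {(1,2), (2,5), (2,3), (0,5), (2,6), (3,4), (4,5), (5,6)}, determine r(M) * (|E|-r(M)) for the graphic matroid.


r(M) = |V| - c = 7 - 1 = 6.
nullity = |E| - r(M) = 8 - 6 = 2.
Product = 6 * 2 = 12.

12


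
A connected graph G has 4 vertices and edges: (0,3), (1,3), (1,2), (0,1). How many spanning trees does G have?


By Kirchhoff's matrix tree theorem, the number of spanning trees equals
the determinant of any cofactor of the Laplacian matrix L.
G has 4 vertices and 4 edges.
Computing the (3 x 3) cofactor determinant gives 3.

3


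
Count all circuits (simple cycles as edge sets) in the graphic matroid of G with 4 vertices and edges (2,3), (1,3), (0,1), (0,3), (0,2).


A circuit in a graphic matroid = edge set of a simple cycle.
G has 4 vertices and 5 edges.
Enumerating all minimal edge subsets forming cycles...
Total circuits found: 3.

3


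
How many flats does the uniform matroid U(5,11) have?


Flats of U(5,11): every subset of size < 5 is a flat, plus E itself.
Count = C(11,0) + C(11,1) + C(11,2) + C(11,3) + C(11,4) + 1
     = 1 + 11 + 55 + 165 + 330 + 1
     = 563.

563


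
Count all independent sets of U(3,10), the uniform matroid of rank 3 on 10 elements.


Independent sets of U(3,10) are all subsets of size <= 3.
Count = C(10,0) + C(10,1) + C(10,2) + C(10,3)
     = 1 + 10 + 45 + 120
     = 176.

176


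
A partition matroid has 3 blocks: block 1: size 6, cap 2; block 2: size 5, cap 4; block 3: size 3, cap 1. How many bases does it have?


A basis picks exactly ci elements from block i.
Number of bases = product of C(|Si|, ci).
= C(6,2) * C(5,4) * C(3,1)
= 15 * 5 * 3
= 225.

225


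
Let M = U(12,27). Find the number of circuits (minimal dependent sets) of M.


In U(12,27), circuits are the (13)-element subsets.
Any set of 13 elements is dependent, and removing any one element gives
an independent set of size 12, so it is a minimal dependent set.
Number of circuits = (27 choose 13) = 20058300.

20058300


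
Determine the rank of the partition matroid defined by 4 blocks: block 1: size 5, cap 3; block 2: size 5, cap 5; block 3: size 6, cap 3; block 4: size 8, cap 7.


Rank of a partition matroid = sum of min(|Si|, ci) for each block.
= min(5,3) + min(5,5) + min(6,3) + min(8,7)
= 3 + 5 + 3 + 7
= 18.

18


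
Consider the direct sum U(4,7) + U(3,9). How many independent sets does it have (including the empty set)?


For a direct sum, |I(M1+M2)| = |I(M1)| * |I(M2)|.
|I(U(4,7))| = sum C(7,k) for k=0..4 = 99.
|I(U(3,9))| = sum C(9,k) for k=0..3 = 130.
Total = 99 * 130 = 12870.

12870


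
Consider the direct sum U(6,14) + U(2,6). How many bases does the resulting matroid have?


Bases of a direct sum M1 + M2: |B| = |B(M1)| * |B(M2)|.
|B(U(6,14))| = C(14,6) = 3003.
|B(U(2,6))| = C(6,2) = 15.
Total bases = 3003 * 15 = 45045.

45045


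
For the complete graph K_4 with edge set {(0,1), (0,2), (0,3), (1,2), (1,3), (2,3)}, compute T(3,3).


T(K_4; x,y) = x^3 + 3x^2 + 4xy + 2x + y^3 + 3y^2 + 2y.
Substituting x=3, y=3:
= 27 + 27 + 36 + 6 + 27 + 27 + 6
= 156.

156


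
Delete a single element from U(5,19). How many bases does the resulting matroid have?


Deleting e from U(5,19) gives U(5,18) since n > r.
Bases of U(5,18) = C(18,5) = 18! / (5! * 13!) = 8568.

8568


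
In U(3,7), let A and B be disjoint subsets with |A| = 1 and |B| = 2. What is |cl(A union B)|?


|A union B| = 1 + 2 = 3 (disjoint).
In U(3,7), cl(S) = S if |S| < 3, else cl(S) = E.
Since 3 >= 3, cl(A union B) = E.
|cl(A union B)| = 7.

7


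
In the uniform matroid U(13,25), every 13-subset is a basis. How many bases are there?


Bases of U(13,25) are all 13-element subsets of the 25-element ground set.
Number of bases = C(25,13).
(25 choose 13) = 5200300.

5200300


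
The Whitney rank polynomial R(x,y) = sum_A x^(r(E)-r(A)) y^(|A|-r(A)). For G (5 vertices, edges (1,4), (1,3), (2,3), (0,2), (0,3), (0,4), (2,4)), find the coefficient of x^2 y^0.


R(x,y) = sum over A in 2^E of x^(r(E)-r(A)) * y^(|A|-r(A)).
G has 5 vertices, 7 edges. r(E) = 4.
Enumerate all 2^7 = 128 subsets.
Count subsets with r(E)-r(A)=2 and |A|-r(A)=0: 21.

21


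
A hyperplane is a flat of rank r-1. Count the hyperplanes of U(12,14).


Hyperplanes of U(12,14) are flats of rank 11.
In a uniform matroid, these are exactly the (11)-element subsets.
Count = C(14,11) = 364.

364


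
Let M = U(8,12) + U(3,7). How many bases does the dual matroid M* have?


(M1+M2)* = M1* + M2*.
M1* = U(4,12), bases: C(12,4) = 495.
M2* = U(4,7), bases: C(7,4) = 35.
|B(M*)| = 495 * 35 = 17325.

17325


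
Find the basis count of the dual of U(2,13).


The dual of U(r,n) is U(n-r, n) = U(11,13).
Bases of U(11,13) are all (11)-element subsets.
|B(M*)| = (13 choose 11) = 78.

78


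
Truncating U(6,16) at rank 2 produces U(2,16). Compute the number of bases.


Truncating U(6,16) to rank 2 gives U(2,16).
Bases of U(2,16) are all 2-element subsets of 16 elements.
Number of bases = C(16,2) = (16 * 15) / (1 * 2) = 120.

120


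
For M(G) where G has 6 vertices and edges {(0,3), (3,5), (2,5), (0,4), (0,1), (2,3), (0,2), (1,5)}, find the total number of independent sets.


An independent set in a graphic matroid is an acyclic edge subset.
G has 6 vertices and 8 edges.
Enumerate all 2^8 = 256 subsets, checking for acyclicity.
Total independent sets = 172.

172


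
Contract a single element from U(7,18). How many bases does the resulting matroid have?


Contracting e from U(7,18) gives U(6,17).
Bases of U(6,17) = C(17,6) = 17! / (6! * 11!) = 12376.

12376


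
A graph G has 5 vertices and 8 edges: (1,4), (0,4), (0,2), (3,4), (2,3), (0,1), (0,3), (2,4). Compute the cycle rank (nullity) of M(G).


Cycle rank (nullity) = |E| - r(M) = |E| - (|V| - c).
|E| = 8, |V| = 5, c = 1.
Nullity = 8 - (5 - 1) = 8 - 4 = 4.

4


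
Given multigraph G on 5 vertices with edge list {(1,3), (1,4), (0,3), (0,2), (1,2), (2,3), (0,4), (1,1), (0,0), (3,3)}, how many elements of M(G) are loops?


In a graphic matroid, a loop is a self-loop edge (u,u) with rank 0.
Examining all 10 edges for self-loops...
Self-loops found: (1,1), (0,0), (3,3)
Number of loops = 3.

3


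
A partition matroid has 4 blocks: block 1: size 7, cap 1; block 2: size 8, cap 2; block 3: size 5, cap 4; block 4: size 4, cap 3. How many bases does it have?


A basis picks exactly ci elements from block i.
Number of bases = product of C(|Si|, ci).
= C(7,1) * C(8,2) * C(5,4) * C(4,3)
= 7 * 28 * 5 * 4
= 3920.

3920


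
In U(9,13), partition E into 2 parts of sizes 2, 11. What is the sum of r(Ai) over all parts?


r(Ai) = min(|Ai|, 9) for each part.
Sum = min(2,9) + min(11,9)
    = 2 + 9
    = 11.

11


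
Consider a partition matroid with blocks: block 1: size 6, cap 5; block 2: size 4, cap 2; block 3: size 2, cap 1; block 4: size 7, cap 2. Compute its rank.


Rank of a partition matroid = sum of min(|Si|, ci) for each block.
= min(6,5) + min(4,2) + min(2,1) + min(7,2)
= 5 + 2 + 1 + 2
= 10.

10


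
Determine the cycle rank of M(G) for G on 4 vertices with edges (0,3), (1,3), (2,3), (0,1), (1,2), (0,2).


Cycle rank (nullity) = |E| - r(M) = |E| - (|V| - c).
|E| = 6, |V| = 4, c = 1.
Nullity = 6 - (4 - 1) = 6 - 3 = 3.

3


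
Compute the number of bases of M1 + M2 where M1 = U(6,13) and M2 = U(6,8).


Bases of a direct sum M1 + M2: |B| = |B(M1)| * |B(M2)|.
|B(U(6,13))| = C(13,6) = 1716.
|B(U(6,8))| = C(8,6) = 28.
Total bases = 1716 * 28 = 48048.

48048


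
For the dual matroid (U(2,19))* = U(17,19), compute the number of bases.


The dual of U(r,n) is U(n-r, n) = U(17,19).
Bases of U(17,19) are all (17)-element subsets.
|B(M*)| = (19 choose 17) = 171.

171


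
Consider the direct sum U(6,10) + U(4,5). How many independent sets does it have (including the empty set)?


For a direct sum, |I(M1+M2)| = |I(M1)| * |I(M2)|.
|I(U(6,10))| = sum C(10,k) for k=0..6 = 848.
|I(U(4,5))| = sum C(5,k) for k=0..4 = 31.
Total = 848 * 31 = 26288.

26288


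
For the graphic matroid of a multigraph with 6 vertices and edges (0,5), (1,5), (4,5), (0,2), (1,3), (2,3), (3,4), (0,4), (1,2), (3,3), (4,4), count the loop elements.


In a graphic matroid, a loop is a self-loop edge (u,u) with rank 0.
Examining all 11 edges for self-loops...
Self-loops found: (3,3), (4,4)
Number of loops = 2.

2


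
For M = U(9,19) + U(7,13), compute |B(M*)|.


(M1+M2)* = M1* + M2*.
M1* = U(10,19), bases: C(19,10) = 92378.
M2* = U(6,13), bases: C(13,6) = 1716.
|B(M*)| = 92378 * 1716 = 158520648.

158520648


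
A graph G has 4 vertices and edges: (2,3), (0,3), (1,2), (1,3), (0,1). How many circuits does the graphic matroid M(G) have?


A circuit in a graphic matroid = edge set of a simple cycle.
G has 4 vertices and 5 edges.
Enumerating all minimal edge subsets forming cycles...
Total circuits found: 3.

3


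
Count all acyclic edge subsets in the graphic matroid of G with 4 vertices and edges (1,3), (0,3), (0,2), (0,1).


An independent set in a graphic matroid is an acyclic edge subset.
G has 4 vertices and 4 edges.
Enumerate all 2^4 = 16 subsets, checking for acyclicity.
Total independent sets = 14.

14


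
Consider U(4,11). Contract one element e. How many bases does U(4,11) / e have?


Contracting e from U(4,11) gives U(3,10).
Bases of U(3,10) = (10 choose 3) = 120.

120


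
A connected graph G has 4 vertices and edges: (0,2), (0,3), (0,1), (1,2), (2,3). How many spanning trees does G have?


By Kirchhoff's matrix tree theorem, the number of spanning trees equals
the determinant of any cofactor of the Laplacian matrix L.
G has 4 vertices and 5 edges.
Computing the (3 x 3) cofactor determinant gives 8.

8


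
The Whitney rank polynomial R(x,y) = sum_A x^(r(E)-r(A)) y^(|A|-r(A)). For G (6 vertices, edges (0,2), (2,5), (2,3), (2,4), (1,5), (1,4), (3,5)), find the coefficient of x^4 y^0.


R(x,y) = sum over A in 2^E of x^(r(E)-r(A)) * y^(|A|-r(A)).
G has 6 vertices, 7 edges. r(E) = 5.
Enumerate all 2^7 = 128 subsets.
Count subsets with r(E)-r(A)=4 and |A|-r(A)=0: 7.

7


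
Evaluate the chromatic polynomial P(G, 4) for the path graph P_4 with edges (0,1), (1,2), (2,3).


P(P_4, k) = k * (k-1)^(3).
P(4) = 4 * 3^3 = 4 * 27 = 108.

108


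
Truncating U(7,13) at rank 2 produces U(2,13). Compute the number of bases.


Truncating U(7,13) to rank 2 gives U(2,13).
Bases of U(2,13) are all 2-element subsets of 13 elements.
Number of bases = C(13,2) = 13! / (2! * 11!) = 78.

78


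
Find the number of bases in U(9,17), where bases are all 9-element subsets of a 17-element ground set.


Bases of U(9,17) are all 9-element subsets of the 17-element ground set.
Number of bases = C(17,9).
(17 choose 9) = 24310.

24310


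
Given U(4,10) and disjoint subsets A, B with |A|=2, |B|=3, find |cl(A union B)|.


|A union B| = 2 + 3 = 5 (disjoint).
In U(4,10), cl(S) = S if |S| < 4, else cl(S) = E.
Since 5 >= 4, cl(A union B) = E.
|cl(A union B)| = 10.

10


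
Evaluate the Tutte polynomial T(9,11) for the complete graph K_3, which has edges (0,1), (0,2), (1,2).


T(K_3; x,y) = x^2 + x + y.
T(9,11) = 81 + 9 + 11 = 101.

101


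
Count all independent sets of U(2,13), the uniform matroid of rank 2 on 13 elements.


Independent sets of U(2,13) are all subsets of size <= 2.
Count = (13 choose 0) + (13 choose 1) + (13 choose 2)
     = 1 + 13 + 78
     = 92.

92


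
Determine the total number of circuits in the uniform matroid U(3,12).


In U(3,12), circuits are the (4)-element subsets.
Any set of 4 elements is dependent, and removing any one element gives
an independent set of size 3, so it is a minimal dependent set.
Number of circuits = C(12,4) = 12! / (4! * 8!) = 495.

495


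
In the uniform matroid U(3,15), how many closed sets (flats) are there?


Flats of U(3,15): every subset of size < 3 is a flat, plus E itself.
Count = (15 choose 0) + (15 choose 1) + (15 choose 2) + 1
     = 1 + 15 + 105 + 1
     = 122.

122


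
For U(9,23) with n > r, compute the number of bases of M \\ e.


Deleting e from U(9,23) gives U(9,22) since n > r.
Bases of U(9,22) = C(22,9) = 497420.

497420


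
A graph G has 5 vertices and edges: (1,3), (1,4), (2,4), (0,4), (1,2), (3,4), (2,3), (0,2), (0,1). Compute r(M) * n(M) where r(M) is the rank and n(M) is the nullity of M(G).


r(M) = |V| - c = 5 - 1 = 4.
nullity = |E| - r(M) = 9 - 4 = 5.
Product = 4 * 5 = 20.

20


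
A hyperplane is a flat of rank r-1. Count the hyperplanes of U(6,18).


Hyperplanes of U(6,18) are flats of rank 5.
In a uniform matroid, these are exactly the (5)-element subsets.
Count = C(18,5) = 8568.

8568


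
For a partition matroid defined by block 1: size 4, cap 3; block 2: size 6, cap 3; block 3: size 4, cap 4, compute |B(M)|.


A basis picks exactly ci elements from block i.
Number of bases = product of C(|Si|, ci).
= C(4,3) * C(6,3) * C(4,4)
= 4 * 20 * 1
= 80.

80


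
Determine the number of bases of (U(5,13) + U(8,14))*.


(M1+M2)* = M1* + M2*.
M1* = U(8,13), bases: C(13,8) = 1287.
M2* = U(6,14), bases: C(14,6) = 3003.
|B(M*)| = 1287 * 3003 = 3864861.

3864861


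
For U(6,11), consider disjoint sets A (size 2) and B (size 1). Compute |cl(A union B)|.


|A union B| = 2 + 1 = 3 (disjoint).
In U(6,11), cl(S) = S if |S| < 6, else cl(S) = E.
Since 3 < 6, cl(A union B) = A union B.
|cl(A union B)| = 3.

3


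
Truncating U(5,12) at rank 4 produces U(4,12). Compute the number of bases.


Truncating U(5,12) to rank 4 gives U(4,12).
Bases of U(4,12) are all 4-element subsets of 12 elements.
Number of bases = C(12,4) = (12 * 11 * 10 * 9) / (1 * 2 * 3 * 4) = 495.

495


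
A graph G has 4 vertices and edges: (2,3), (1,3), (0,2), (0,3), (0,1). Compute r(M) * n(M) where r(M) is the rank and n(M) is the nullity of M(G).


r(M) = |V| - c = 4 - 1 = 3.
nullity = |E| - r(M) = 5 - 3 = 2.
Product = 3 * 2 = 6.

6


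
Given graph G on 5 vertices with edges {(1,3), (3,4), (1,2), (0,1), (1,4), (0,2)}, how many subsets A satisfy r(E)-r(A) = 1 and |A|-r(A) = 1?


R(x,y) = sum over A in 2^E of x^(r(E)-r(A)) * y^(|A|-r(A)).
G has 5 vertices, 6 edges. r(E) = 4.
Enumerate all 2^6 = 64 subsets.
Count subsets with r(E)-r(A)=1 and |A|-r(A)=1: 6.

6


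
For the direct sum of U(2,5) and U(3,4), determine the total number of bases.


Bases of a direct sum M1 + M2: |B| = |B(M1)| * |B(M2)|.
|B(U(2,5))| = C(5,2) = 10.
|B(U(3,4))| = C(4,3) = 4.
Total bases = 10 * 4 = 40.

40


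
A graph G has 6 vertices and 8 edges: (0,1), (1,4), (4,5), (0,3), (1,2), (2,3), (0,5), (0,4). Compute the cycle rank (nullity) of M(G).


Cycle rank (nullity) = |E| - r(M) = |E| - (|V| - c).
|E| = 8, |V| = 6, c = 1.
Nullity = 8 - (6 - 1) = 8 - 5 = 3.

3


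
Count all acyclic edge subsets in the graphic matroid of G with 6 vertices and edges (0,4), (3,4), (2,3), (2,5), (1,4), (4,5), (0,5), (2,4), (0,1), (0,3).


An independent set in a graphic matroid is an acyclic edge subset.
G has 6 vertices and 10 edges.
Enumerate all 2^10 = 1024 subsets, checking for acyclicity.
Total independent sets = 450.

450


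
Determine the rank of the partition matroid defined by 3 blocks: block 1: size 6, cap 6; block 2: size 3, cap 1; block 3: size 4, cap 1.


Rank of a partition matroid = sum of min(|Si|, ci) for each block.
= min(6,6) + min(3,1) + min(4,1)
= 6 + 1 + 1
= 8.

8


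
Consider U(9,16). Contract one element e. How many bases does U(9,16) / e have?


Contracting e from U(9,16) gives U(8,15).
Bases of U(8,15) = C(15,8) = 6435.

6435


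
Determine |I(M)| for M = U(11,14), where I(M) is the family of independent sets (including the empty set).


Independent sets of U(11,14) are all subsets of size <= 11.
Count = C(14,0) + C(14,1) + C(14,2) + C(14,3) + C(14,4) + C(14,5) + C(14,6) + C(14,7) + C(14,8) + C(14,9) + C(14,10) + C(14,11)
     = 1 + 14 + 91 + 364 + 1001 + 2002 + 3003 + 3432 + 3003 + 2002 + 1001 + 364
     = 16278.

16278


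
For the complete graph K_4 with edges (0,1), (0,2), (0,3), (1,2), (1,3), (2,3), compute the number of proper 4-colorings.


P(K_4, k) = k(k-1)(k-2)...(k-3).
P(4) = (4) * (3) * (2) * (1) = 24.

24


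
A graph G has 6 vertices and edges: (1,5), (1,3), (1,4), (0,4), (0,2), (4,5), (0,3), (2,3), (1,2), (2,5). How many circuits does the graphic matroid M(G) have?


A circuit in a graphic matroid = edge set of a simple cycle.
G has 6 vertices and 10 edges.
Enumerating all minimal edge subsets forming cycles...
Total circuits found: 23.

23


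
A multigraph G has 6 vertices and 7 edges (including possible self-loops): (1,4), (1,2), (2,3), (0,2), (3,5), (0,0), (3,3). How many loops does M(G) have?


In a graphic matroid, a loop is a self-loop edge (u,u) with rank 0.
Examining all 7 edges for self-loops...
Self-loops found: (0,0), (3,3)
Number of loops = 2.

2


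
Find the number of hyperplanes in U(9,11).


Hyperplanes of U(9,11) are flats of rank 8.
In a uniform matroid, these are exactly the (8)-element subsets.
Count = C(11,8) = 11! / (8! * 3!) = 165.

165


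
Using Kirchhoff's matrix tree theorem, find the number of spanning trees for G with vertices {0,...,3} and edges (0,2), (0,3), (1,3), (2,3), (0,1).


By Kirchhoff's matrix tree theorem, the number of spanning trees equals
the determinant of any cofactor of the Laplacian matrix L.
G has 4 vertices and 5 edges.
Computing the (3 x 3) cofactor determinant gives 8.

8


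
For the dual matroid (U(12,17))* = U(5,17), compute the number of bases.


The dual of U(r,n) is U(n-r, n) = U(5,17).
Bases of U(5,17) are all (5)-element subsets.
|B(M*)| = (17 choose 5) = 6188.

6188


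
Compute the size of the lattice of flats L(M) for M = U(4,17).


Flats of U(4,17): every subset of size < 4 is a flat, plus E itself.
Count = C(17,0) + C(17,1) + C(17,2) + C(17,3) + 1
     = 1 + 17 + 136 + 680 + 1
     = 835.

835


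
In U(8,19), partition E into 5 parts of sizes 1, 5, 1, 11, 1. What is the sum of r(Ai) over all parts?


r(Ai) = min(|Ai|, 8) for each part.
Sum = min(1,8) + min(5,8) + min(1,8) + min(11,8) + min(1,8)
    = 1 + 5 + 1 + 8 + 1
    = 16.

16


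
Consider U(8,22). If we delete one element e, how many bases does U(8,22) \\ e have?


Deleting e from U(8,22) gives U(8,21) since n > r.
Bases of U(8,21) = C(21,8) = 203490.

203490


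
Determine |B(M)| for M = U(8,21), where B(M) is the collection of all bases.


Bases of U(8,21) are all 8-element subsets of the 21-element ground set.
Number of bases = C(21,8).
C(21,8) = 203490.

203490


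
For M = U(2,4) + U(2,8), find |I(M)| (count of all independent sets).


For a direct sum, |I(M1+M2)| = |I(M1)| * |I(M2)|.
|I(U(2,4))| = sum C(4,k) for k=0..2 = 11.
|I(U(2,8))| = sum C(8,k) for k=0..2 = 37.
Total = 11 * 37 = 407.

407


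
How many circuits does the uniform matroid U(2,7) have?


In U(2,7), circuits are the (3)-element subsets.
Any set of 3 elements is dependent, and removing any one element gives
an independent set of size 2, so it is a minimal dependent set.
Number of circuits = C(7,3) = (7 * 6 * 5) / (1 * 2 * 3) = 35.

35


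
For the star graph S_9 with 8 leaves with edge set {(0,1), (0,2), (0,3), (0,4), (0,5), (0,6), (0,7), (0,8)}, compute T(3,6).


A star on 9 vertices is a tree with 8 edges.
T(x,y) = x^(8) for any tree.
T(3,6) = 3^8 = 6561.

6561


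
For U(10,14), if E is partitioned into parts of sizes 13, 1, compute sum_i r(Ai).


r(Ai) = min(|Ai|, 10) for each part.
Sum = min(13,10) + min(1,10)
    = 10 + 1
    = 11.

11


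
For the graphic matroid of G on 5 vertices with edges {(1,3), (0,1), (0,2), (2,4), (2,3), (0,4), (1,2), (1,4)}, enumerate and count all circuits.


A circuit in a graphic matroid = edge set of a simple cycle.
G has 5 vertices and 8 edges.
Enumerating all minimal edge subsets forming cycles...
Total circuits found: 12.

12


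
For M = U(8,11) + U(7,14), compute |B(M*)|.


(M1+M2)* = M1* + M2*.
M1* = U(3,11), bases: C(11,3) = 165.
M2* = U(7,14), bases: C(14,7) = 3432.
|B(M*)| = 165 * 3432 = 566280.

566280


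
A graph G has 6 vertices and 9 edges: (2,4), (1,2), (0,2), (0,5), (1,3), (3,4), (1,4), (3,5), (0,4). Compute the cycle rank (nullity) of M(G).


Cycle rank (nullity) = |E| - r(M) = |E| - (|V| - c).
|E| = 9, |V| = 6, c = 1.
Nullity = 9 - (6 - 1) = 9 - 5 = 4.

4


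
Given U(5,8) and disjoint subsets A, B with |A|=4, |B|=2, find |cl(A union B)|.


|A union B| = 4 + 2 = 6 (disjoint).
In U(5,8), cl(S) = S if |S| < 5, else cl(S) = E.
Since 6 >= 5, cl(A union B) = E.
|cl(A union B)| = 8.

8


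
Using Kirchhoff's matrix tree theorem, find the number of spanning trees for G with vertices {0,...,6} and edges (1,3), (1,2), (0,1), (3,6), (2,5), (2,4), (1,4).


By Kirchhoff's matrix tree theorem, the number of spanning trees equals
the determinant of any cofactor of the Laplacian matrix L.
G has 7 vertices and 7 edges.
Computing the (6 x 6) cofactor determinant gives 3.

3


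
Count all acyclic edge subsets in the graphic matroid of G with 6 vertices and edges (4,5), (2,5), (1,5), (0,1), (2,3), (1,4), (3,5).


An independent set in a graphic matroid is an acyclic edge subset.
G has 6 vertices and 7 edges.
Enumerate all 2^7 = 128 subsets, checking for acyclicity.
Total independent sets = 98.

98


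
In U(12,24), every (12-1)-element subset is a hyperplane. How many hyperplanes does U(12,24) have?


Hyperplanes of U(12,24) are flats of rank 11.
In a uniform matroid, these are exactly the (11)-element subsets.
Count = C(24,11) = 24! / (11! * 13!) = 2496144.

2496144


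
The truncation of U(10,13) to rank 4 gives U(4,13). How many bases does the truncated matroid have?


Truncating U(10,13) to rank 4 gives U(4,13).
Bases of U(4,13) are all 4-element subsets of 13 elements.
Number of bases = C(13,4) = 13! / (4! * 9!) = 715.

715


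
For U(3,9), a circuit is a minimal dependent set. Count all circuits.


In U(3,9), circuits are the (4)-element subsets.
Any set of 4 elements is dependent, and removing any one element gives
an independent set of size 3, so it is a minimal dependent set.
Number of circuits = C(9,4) = (9 * 8 * 7 * 6) / (1 * 2 * 3 * 4) = 126.

126


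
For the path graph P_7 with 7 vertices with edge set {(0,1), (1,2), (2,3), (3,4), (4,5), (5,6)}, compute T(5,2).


A path on 7 vertices is a tree with 6 edges.
T(x,y) = x^(6) for any tree.
T(5,2) = 5^6 = 15625.

15625


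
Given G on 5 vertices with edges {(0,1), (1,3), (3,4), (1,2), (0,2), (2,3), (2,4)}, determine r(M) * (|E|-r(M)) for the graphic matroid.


r(M) = |V| - c = 5 - 1 = 4.
nullity = |E| - r(M) = 7 - 4 = 3.
Product = 4 * 3 = 12.

12


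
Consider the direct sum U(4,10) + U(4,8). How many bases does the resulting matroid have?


Bases of a direct sum M1 + M2: |B| = |B(M1)| * |B(M2)|.
|B(U(4,10))| = C(10,4) = 210.
|B(U(4,8))| = C(8,4) = 70.
Total bases = 210 * 70 = 14700.

14700


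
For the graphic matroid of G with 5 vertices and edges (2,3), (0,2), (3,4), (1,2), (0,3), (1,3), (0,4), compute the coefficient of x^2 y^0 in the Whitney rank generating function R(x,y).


R(x,y) = sum over A in 2^E of x^(r(E)-r(A)) * y^(|A|-r(A)).
G has 5 vertices, 7 edges. r(E) = 4.
Enumerate all 2^7 = 128 subsets.
Count subsets with r(E)-r(A)=2 and |A|-r(A)=0: 21.

21


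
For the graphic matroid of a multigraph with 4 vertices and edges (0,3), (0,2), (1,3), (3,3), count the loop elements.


In a graphic matroid, a loop is a self-loop edge (u,u) with rank 0.
Examining all 4 edges for self-loops...
Self-loops found: (3,3)
Number of loops = 1.

1


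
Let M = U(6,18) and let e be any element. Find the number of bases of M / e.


Contracting e from U(6,18) gives U(5,17).
Bases of U(5,17) = C(17,5) = 17! / (5! * 12!) = 6188.

6188


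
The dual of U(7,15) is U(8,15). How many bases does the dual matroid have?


The dual of U(r,n) is U(n-r, n) = U(8,15).
Bases of U(8,15) are all (8)-element subsets.
|B(M*)| = (15 choose 8) = 6435.

6435


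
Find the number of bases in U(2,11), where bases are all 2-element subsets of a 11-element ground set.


Bases of U(2,11) are all 2-element subsets of the 11-element ground set.
Number of bases = C(11,2).
C(11,2) = (11 * 10) / (1 * 2) = 55.

55


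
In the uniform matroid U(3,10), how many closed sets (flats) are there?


Flats of U(3,10): every subset of size < 3 is a flat, plus E itself.
Count = (10 choose 0) + (10 choose 1) + (10 choose 2) + 1
     = 1 + 10 + 45 + 1
     = 57.

57


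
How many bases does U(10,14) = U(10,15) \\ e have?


Deleting e from U(10,15) gives U(10,14) since n > r.
Bases of U(10,14) = C(14,10) = 1001.

1001


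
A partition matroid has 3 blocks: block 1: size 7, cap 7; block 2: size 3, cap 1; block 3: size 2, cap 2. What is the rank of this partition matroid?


Rank of a partition matroid = sum of min(|Si|, ci) for each block.
= min(7,7) + min(3,1) + min(2,2)
= 7 + 1 + 2
= 10.

10


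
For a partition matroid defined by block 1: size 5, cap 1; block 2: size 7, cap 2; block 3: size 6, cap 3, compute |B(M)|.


A basis picks exactly ci elements from block i.
Number of bases = product of C(|Si|, ci).
= C(5,1) * C(7,2) * C(6,3)
= 5 * 21 * 20
= 2100.

2100


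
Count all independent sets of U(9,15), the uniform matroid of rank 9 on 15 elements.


Independent sets of U(9,15) are all subsets of size <= 9.
Count = (15 choose 0) + (15 choose 1) + (15 choose 2) + (15 choose 3) + (15 choose 4) + (15 choose 5) + (15 choose 6) + (15 choose 7) + (15 choose 8) + (15 choose 9)
     = 1 + 15 + 105 + 455 + 1365 + 3003 + 5005 + 6435 + 6435 + 5005
     = 27824.

27824


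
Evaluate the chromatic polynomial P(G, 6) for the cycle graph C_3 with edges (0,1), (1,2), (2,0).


P(C_3, k) = (k-1)^3 + (-1)^3*(k-1).
P(6) = (5)^3 - 5
= 125 - 5 = 120.

120


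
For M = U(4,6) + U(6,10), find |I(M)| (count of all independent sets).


For a direct sum, |I(M1+M2)| = |I(M1)| * |I(M2)|.
|I(U(4,6))| = sum C(6,k) for k=0..4 = 57.
|I(U(6,10))| = sum C(10,k) for k=0..6 = 848.
Total = 57 * 848 = 48336.

48336


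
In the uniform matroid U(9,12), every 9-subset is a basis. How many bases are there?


Bases of U(9,12) are all 9-element subsets of the 12-element ground set.
Number of bases = C(12,9).
C(12,9) = 220.

220


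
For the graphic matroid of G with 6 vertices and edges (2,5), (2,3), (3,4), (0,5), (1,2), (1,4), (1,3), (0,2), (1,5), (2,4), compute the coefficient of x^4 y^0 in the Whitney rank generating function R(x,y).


R(x,y) = sum over A in 2^E of x^(r(E)-r(A)) * y^(|A|-r(A)).
G has 6 vertices, 10 edges. r(E) = 5.
Enumerate all 2^10 = 1024 subsets.
Count subsets with r(E)-r(A)=4 and |A|-r(A)=0: 10.

10


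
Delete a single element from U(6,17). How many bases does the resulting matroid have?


Deleting e from U(6,17) gives U(6,16) since n > r.
Bases of U(6,16) = C(16,6) = 8008.

8008


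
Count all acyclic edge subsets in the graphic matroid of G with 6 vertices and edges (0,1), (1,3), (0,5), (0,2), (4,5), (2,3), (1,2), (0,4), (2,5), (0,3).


An independent set in a graphic matroid is an acyclic edge subset.
G has 6 vertices and 10 edges.
Enumerate all 2^10 = 1024 subsets, checking for acyclicity.
Total independent sets = 436.

436


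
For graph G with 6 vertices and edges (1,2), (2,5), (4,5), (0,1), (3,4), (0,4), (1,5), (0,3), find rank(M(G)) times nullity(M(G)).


r(M) = |V| - c = 6 - 1 = 5.
nullity = |E| - r(M) = 8 - 5 = 3.
Product = 5 * 3 = 15.

15


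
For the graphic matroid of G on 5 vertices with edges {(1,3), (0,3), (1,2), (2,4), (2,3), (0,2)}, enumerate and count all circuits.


A circuit in a graphic matroid = edge set of a simple cycle.
G has 5 vertices and 6 edges.
Enumerating all minimal edge subsets forming cycles...
Total circuits found: 3.

3


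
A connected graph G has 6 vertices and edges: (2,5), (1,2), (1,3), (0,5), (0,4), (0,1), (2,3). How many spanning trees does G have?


By Kirchhoff's matrix tree theorem, the number of spanning trees equals
the determinant of any cofactor of the Laplacian matrix L.
G has 6 vertices and 7 edges.
Computing the (5 x 5) cofactor determinant gives 11.

11


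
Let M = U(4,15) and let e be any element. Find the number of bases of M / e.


Contracting e from U(4,15) gives U(3,14).
Bases of U(3,14) = C(14,3) = 14! / (3! * 11!) = 364.

364


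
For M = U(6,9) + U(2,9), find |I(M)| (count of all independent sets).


For a direct sum, |I(M1+M2)| = |I(M1)| * |I(M2)|.
|I(U(6,9))| = sum C(9,k) for k=0..6 = 466.
|I(U(2,9))| = sum C(9,k) for k=0..2 = 46.
Total = 466 * 46 = 21436.

21436


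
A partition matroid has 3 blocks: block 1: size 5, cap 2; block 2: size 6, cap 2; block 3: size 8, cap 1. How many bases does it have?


A basis picks exactly ci elements from block i.
Number of bases = product of C(|Si|, ci).
= C(5,2) * C(6,2) * C(8,1)
= 10 * 15 * 8
= 1200.

1200


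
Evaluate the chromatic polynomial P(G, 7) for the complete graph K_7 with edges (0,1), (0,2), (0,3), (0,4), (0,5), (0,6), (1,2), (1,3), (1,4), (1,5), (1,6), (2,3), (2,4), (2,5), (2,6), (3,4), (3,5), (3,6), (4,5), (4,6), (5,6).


P(K_7, k) = k(k-1)(k-2)...(k-6).
P(7) = (7) * (6) * (5) * (4) * (3) * (2) * (1) = 5040.

5040


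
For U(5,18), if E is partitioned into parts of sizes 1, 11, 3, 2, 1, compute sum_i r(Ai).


r(Ai) = min(|Ai|, 5) for each part.
Sum = min(1,5) + min(11,5) + min(3,5) + min(2,5) + min(1,5)
    = 1 + 5 + 3 + 2 + 1
    = 12.

12


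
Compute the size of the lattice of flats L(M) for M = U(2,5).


Flats of U(2,5): every subset of size < 2 is a flat, plus E itself.
Count = C(5,0) + C(5,1) + 1
     = 1 + 5 + 1
     = 7.

7


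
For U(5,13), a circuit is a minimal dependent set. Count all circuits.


In U(5,13), circuits are the (6)-element subsets.
Any set of 6 elements is dependent, and removing any one element gives
an independent set of size 5, so it is a minimal dependent set.
Number of circuits = C(13,6) = 1716.

1716


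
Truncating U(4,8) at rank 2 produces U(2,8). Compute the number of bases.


Truncating U(4,8) to rank 2 gives U(2,8).
Bases of U(2,8) are all 2-element subsets of 8 elements.
Number of bases = (8 choose 2) = 28.

28


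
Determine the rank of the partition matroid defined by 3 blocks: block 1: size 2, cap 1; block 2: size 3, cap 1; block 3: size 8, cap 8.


Rank of a partition matroid = sum of min(|Si|, ci) for each block.
= min(2,1) + min(3,1) + min(8,8)
= 1 + 1 + 8
= 10.

10


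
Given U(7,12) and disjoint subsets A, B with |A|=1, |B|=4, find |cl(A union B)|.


|A union B| = 1 + 4 = 5 (disjoint).
In U(7,12), cl(S) = S if |S| < 7, else cl(S) = E.
Since 5 < 7, cl(A union B) = A union B.
|cl(A union B)| = 5.

5


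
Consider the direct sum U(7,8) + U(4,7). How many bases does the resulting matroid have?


Bases of a direct sum M1 + M2: |B| = |B(M1)| * |B(M2)|.
|B(U(7,8))| = C(8,7) = 8.
|B(U(4,7))| = C(7,4) = 35.
Total bases = 8 * 35 = 280.

280


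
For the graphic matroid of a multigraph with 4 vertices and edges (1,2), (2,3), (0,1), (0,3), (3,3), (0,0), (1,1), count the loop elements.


In a graphic matroid, a loop is a self-loop edge (u,u) with rank 0.
Examining all 7 edges for self-loops...
Self-loops found: (3,3), (0,0), (1,1)
Number of loops = 3.

3


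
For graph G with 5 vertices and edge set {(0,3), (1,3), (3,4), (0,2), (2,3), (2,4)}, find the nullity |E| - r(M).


Cycle rank (nullity) = |E| - r(M) = |E| - (|V| - c).
|E| = 6, |V| = 5, c = 1.
Nullity = 6 - (5 - 1) = 6 - 4 = 2.

2


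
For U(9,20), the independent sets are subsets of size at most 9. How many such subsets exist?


Independent sets of U(9,20) are all subsets of size <= 9.
Count = C(20,0) + C(20,1) + C(20,2) + C(20,3) + C(20,4) + C(20,5) + C(20,6) + C(20,7) + C(20,8) + C(20,9)
     = 1 + 20 + 190 + 1140 + 4845 + 15504 + 38760 + 77520 + 125970 + 167960
     = 431910.

431910


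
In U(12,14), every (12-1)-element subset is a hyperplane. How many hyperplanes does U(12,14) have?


Hyperplanes of U(12,14) are flats of rank 11.
In a uniform matroid, these are exactly the (11)-element subsets.
Count = C(14,11) = 14! / (11! * 3!) = 364.

364


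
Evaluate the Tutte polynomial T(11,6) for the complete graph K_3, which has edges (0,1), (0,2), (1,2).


T(K_3; x,y) = x^2 + x + y.
T(11,6) = 121 + 11 + 6 = 138.

138


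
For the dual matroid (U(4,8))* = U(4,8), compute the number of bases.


The dual of U(r,n) is U(n-r, n) = U(4,8).
Bases of U(4,8) are all (4)-element subsets.
|B(M*)| = C(8,4) = (8 * 7 * 6 * 5) / (1 * 2 * 3 * 4) = 70.

70


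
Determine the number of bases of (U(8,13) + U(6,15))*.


(M1+M2)* = M1* + M2*.
M1* = U(5,13), bases: C(13,5) = 1287.
M2* = U(9,15), bases: C(15,9) = 5005.
|B(M*)| = 1287 * 5005 = 6441435.

6441435


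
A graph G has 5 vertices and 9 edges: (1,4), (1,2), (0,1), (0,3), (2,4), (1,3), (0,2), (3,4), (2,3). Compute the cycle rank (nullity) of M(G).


Cycle rank (nullity) = |E| - r(M) = |E| - (|V| - c).
|E| = 9, |V| = 5, c = 1.
Nullity = 9 - (5 - 1) = 9 - 4 = 5.

5


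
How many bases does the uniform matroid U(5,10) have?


Bases of U(5,10) are all 5-element subsets of the 10-element ground set.
Number of bases = C(10,5).
(10 choose 5) = 252.

252


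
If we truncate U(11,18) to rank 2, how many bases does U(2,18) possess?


Truncating U(11,18) to rank 2 gives U(2,18).
Bases of U(2,18) are all 2-element subsets of 18 elements.
Number of bases = C(18,2) = (18 * 17) / (1 * 2) = 153.

153


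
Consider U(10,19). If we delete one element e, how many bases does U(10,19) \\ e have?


Deleting e from U(10,19) gives U(10,18) since n > r.
Bases of U(10,18) = C(18,10) = 18! / (10! * 8!) = 43758.

43758


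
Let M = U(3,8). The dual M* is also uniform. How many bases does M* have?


The dual of U(r,n) is U(n-r, n) = U(5,8).
Bases of U(5,8) are all (5)-element subsets.
|B(M*)| = (8 choose 5) = 56.

56


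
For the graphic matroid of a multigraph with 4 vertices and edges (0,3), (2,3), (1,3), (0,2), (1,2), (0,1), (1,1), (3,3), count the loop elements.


In a graphic matroid, a loop is a self-loop edge (u,u) with rank 0.
Examining all 8 edges for self-loops...
Self-loops found: (1,1), (3,3)
Number of loops = 2.

2


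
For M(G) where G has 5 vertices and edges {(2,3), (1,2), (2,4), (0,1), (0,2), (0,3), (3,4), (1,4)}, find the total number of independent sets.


An independent set in a graphic matroid is an acyclic edge subset.
G has 5 vertices and 8 edges.
Enumerate all 2^8 = 256 subsets, checking for acyclicity.
Total independent sets = 134.

134


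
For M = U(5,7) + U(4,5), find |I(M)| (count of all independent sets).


For a direct sum, |I(M1+M2)| = |I(M1)| * |I(M2)|.
|I(U(5,7))| = sum C(7,k) for k=0..5 = 120.
|I(U(4,5))| = sum C(5,k) for k=0..4 = 31.
Total = 120 * 31 = 3720.

3720


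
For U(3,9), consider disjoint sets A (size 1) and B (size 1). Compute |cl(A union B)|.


|A union B| = 1 + 1 = 2 (disjoint).
In U(3,9), cl(S) = S if |S| < 3, else cl(S) = E.
Since 2 < 3, cl(A union B) = A union B.
|cl(A union B)| = 2.

2


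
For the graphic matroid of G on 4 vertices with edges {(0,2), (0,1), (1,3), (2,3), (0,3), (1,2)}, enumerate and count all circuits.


A circuit in a graphic matroid = edge set of a simple cycle.
G has 4 vertices and 6 edges.
Enumerating all minimal edge subsets forming cycles...
Total circuits found: 7.

7


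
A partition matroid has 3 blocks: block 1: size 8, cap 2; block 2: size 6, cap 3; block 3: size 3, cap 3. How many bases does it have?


A basis picks exactly ci elements from block i.
Number of bases = product of C(|Si|, ci).
= C(8,2) * C(6,3) * C(3,3)
= 28 * 20 * 1
= 560.

560


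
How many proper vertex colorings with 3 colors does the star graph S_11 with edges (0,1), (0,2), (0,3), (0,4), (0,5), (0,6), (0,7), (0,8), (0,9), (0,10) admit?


P(tree, k) = k * (k-1)^(10) for any tree on 11 vertices.
P(3) = 3 * 2^10 = 3 * 1024 = 3072.

3072


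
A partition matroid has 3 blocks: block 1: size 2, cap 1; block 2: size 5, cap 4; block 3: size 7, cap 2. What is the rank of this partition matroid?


Rank of a partition matroid = sum of min(|Si|, ci) for each block.
= min(2,1) + min(5,4) + min(7,2)
= 1 + 4 + 2
= 7.

7


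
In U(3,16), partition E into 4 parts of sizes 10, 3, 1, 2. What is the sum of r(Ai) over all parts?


r(Ai) = min(|Ai|, 3) for each part.
Sum = min(10,3) + min(3,3) + min(1,3) + min(2,3)
    = 3 + 3 + 1 + 2
    = 9.

9


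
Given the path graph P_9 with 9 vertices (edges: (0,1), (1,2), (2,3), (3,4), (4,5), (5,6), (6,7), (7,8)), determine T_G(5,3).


A path on 9 vertices is a tree with 8 edges.
T(x,y) = x^(8) for any tree.
T(5,3) = 5^8 = 390625.

390625


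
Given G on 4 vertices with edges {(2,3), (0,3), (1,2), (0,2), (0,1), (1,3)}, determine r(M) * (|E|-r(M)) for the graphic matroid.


r(M) = |V| - c = 4 - 1 = 3.
nullity = |E| - r(M) = 6 - 3 = 3.
Product = 3 * 3 = 9.

9


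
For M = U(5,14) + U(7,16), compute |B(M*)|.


(M1+M2)* = M1* + M2*.
M1* = U(9,14), bases: C(14,9) = 2002.
M2* = U(9,16), bases: C(16,9) = 11440.
|B(M*)| = 2002 * 11440 = 22902880.

22902880


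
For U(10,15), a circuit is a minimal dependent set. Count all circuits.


In U(10,15), circuits are the (11)-element subsets.
Any set of 11 elements is dependent, and removing any one element gives
an independent set of size 10, so it is a minimal dependent set.
Number of circuits = (15 choose 11) = 1365.

1365


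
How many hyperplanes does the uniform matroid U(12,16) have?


Hyperplanes of U(12,16) are flats of rank 11.
In a uniform matroid, these are exactly the (11)-element subsets.
Count = C(16,11) = 4368.

4368


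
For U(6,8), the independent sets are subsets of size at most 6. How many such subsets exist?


Independent sets of U(6,8) are all subsets of size <= 6.
Count = C(8,0) + C(8,1) + C(8,2) + C(8,3) + C(8,4) + C(8,5) + C(8,6)
     = 1 + 8 + 28 + 56 + 70 + 56 + 28
     = 247.

247


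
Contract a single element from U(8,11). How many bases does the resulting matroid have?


Contracting e from U(8,11) gives U(7,10).
Bases of U(7,10) = (10 choose 7) = 120.

120


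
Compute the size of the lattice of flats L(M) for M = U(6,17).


Flats of U(6,17): every subset of size < 6 is a flat, plus E itself.
Count = C(17,0) + C(17,1) + C(17,2) + C(17,3) + C(17,4) + C(17,5) + 1
     = 1 + 17 + 136 + 680 + 2380 + 6188 + 1
     = 9403.

9403


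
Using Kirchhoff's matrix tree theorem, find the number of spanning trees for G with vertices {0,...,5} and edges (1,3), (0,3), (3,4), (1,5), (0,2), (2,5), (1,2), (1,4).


By Kirchhoff's matrix tree theorem, the number of spanning trees equals
the determinant of any cofactor of the Laplacian matrix L.
G has 6 vertices and 8 edges.
Computing the (5 x 5) cofactor determinant gives 30.

30


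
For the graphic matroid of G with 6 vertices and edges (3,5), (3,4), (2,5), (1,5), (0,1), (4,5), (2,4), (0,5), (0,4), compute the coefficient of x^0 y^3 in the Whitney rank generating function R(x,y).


R(x,y) = sum over A in 2^E of x^(r(E)-r(A)) * y^(|A|-r(A)).
G has 6 vertices, 9 edges. r(E) = 5.
Enumerate all 2^9 = 512 subsets.
Count subsets with r(E)-r(A)=0 and |A|-r(A)=3: 9.

9
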